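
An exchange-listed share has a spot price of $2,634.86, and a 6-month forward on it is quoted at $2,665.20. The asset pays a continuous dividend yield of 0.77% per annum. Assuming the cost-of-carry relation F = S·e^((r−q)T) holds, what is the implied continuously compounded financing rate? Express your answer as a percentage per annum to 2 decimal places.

From F = S·e^((r−q)T): (r − q) = ln(F/S)/T
ln(2665.20/2634.86) = ln(1.011515) = 0.011449
(r − q) = 0.011449 / (6/12) = 0.022898
r = ln(F/S)/T + q = 0.022898 + 0.0077 = 0.030598
r = 3.06%

3.06%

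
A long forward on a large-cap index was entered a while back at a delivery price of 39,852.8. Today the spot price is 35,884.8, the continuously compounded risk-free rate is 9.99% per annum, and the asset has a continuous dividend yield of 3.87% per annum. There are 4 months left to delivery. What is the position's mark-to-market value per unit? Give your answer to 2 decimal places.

Current fair forward for the remaining 4 months: F = S·e^((r − q)·T), (r − q) = 0.0999 − 0.0387 = 0.0612
F = 35884.8 · e^(0.0612 × 4/12) = 35884.8 × 1.02060950 = 36624.3678
Value of long forward = (F − K)·e^(−rT) = (36624.3678 − 39852.8) · e^(−0.0999·4/12)
= -3228.4322 × 0.96724834 = -3122.70

-3122.70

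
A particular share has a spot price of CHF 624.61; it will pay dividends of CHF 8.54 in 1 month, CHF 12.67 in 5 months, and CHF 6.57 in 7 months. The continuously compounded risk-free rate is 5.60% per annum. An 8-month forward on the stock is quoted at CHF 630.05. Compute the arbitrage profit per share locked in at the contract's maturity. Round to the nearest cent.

CHF 9.95 per share

PV(dividends) I = 8.54·e^(−0.0560·1/12) + 12.67·e^(−0.0560·5/12) + 6.57·e^(−0.0560·7/12) = 27.2369
Fair forward F* = (S − I)·e^(rT) = (624.61 − 27.2369)·e^0.037333 = 597.3731 × 1.038039 = 620.0966
Market CHF 630.05 > fair 620.0966: forward overpriced → cash-and-carry (borrow at r, buy the stock and collect the dividends, short the forward).
Profit at T = |F_mkt − F*| = |630.05 − 620.0966| = CHF 9.95 per share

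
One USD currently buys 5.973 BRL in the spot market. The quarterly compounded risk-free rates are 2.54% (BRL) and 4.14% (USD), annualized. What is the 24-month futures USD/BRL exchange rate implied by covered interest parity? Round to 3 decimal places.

By covered interest parity, F = S · (1+r_BRL/4)^(4T) / (1+r_USD/4)^(4T)
= 5.973 × 1.051943 / 1.085862 = 5.973 × 0.968763
F = 5.786 BRL per USD

5.786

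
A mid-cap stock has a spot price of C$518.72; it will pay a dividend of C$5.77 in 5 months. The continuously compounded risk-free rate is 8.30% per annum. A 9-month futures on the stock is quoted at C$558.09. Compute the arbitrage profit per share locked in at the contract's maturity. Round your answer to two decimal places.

PV(dividends) I = 5.77·e^(−0.0830·5/12) = 5.5739
Fair futures F* = (S − I)·e^(rT) = (518.72 − 5.5739)·e^0.062250 = 513.1461 × 1.064228 = 546.1044
Market C$558.09 > fair 546.1044: forward overpriced → cash-and-carry (borrow at r, buy the stock and collect the dividends, short the forward).
Profit at T = |F_mkt − F*| = |558.09 − 546.1044| = C$11.99 per share

C$11.99 per share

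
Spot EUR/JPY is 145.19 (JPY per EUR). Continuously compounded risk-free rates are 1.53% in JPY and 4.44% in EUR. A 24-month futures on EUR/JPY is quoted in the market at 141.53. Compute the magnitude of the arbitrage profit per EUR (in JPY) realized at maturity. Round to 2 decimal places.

4.55 per EUR (in JPY)

Fair futures: F* = S·e^(carry·T), with carry = (r_JPY − r_EUR) = 0.0153 − 0.0444 = -0.0291
F* = 145.19 · e^(-0.0291 × 24/12) = 145.19 · e^-0.058200 = 145.19 × 0.943461 = 136.9811
Market 141.53 > fair 136.9811: forward overpriced → cash-and-carry (buy spot, short the forward).
At maturity, profit = |F_mkt − F*| = |141.53 − 136.9811| = 4.55 per EUR (in JPY)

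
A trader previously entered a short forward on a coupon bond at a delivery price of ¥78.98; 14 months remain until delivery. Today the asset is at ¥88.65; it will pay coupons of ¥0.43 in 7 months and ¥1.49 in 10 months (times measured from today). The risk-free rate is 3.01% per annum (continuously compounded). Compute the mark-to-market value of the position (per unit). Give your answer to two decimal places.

-¥10.52

PV(remaining coupons) I = 0.43·e^(−0.0301·7/12) + 1.49·e^(−0.0301·10/12) = 1.8756
Current forward F = (S − I)·e^(rT) = (88.65 − 1.8756)·e^(0.0301·14/12) = 86.7744 × 1.035741 = 89.8758
Value (long) = (F − K)·e^(−rT) = (89.8758 − 78.98) × 0.965493 = 10.5198
Short position value = −(long value) = -¥10.52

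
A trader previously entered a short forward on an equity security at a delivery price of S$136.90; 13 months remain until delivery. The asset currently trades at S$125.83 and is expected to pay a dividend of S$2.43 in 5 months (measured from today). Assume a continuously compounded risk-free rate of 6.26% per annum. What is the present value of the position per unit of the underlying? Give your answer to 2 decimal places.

PV(remaining dividends) I = 2.43·e^(−0.0626·5/12) = 2.3674
Current forward F = (S − I)·e^(rT) = (125.83 − 2.3674)·e^(0.0626·13/12) = 123.4626 × 1.070169 = 132.1258
Value (long) = (F − K)·e^(−rT) = (132.1258 − 136.90) × 0.934432 = -4.4612
Short position value = −(long value) = S$4.46

S$4.46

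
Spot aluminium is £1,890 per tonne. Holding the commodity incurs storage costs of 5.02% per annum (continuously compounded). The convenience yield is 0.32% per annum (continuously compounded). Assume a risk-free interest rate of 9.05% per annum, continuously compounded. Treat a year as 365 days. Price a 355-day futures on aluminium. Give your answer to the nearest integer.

£2,160 per tonne

Net carry = r + u − y = 0.0905 + 0.0502 − 0.0032 = 0.1375
F = S·e^((r+u−y)T) = 1890 · e^(0.1375 × 355/365) = 1890 · e^0.133733
= 1890 × 1.143088 = £2,160 per tonne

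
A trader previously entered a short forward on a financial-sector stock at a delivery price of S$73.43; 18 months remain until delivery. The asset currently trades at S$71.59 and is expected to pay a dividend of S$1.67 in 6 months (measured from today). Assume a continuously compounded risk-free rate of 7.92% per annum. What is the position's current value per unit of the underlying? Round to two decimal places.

-S$4.78

PV(remaining dividends) I = 1.67·e^(−0.0792·6/12) = 1.6052
Current forward F = (S − I)·e^(rT) = (71.59 − 1.6052)·e^(0.0792·18/12) = 69.9848 × 1.126145 = 78.8130
Value (long) = (F − K)·e^(−rT) = (78.8130 − 73.43) × 0.887985 = 4.7800
Short position value = −(long value) = -S$4.78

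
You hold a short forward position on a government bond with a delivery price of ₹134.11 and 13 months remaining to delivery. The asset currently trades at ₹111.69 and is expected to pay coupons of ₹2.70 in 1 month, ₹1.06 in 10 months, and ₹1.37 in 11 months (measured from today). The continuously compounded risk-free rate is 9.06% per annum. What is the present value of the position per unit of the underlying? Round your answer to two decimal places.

₹14.81

PV(remaining coupons) I = 2.70·e^(−0.0906·1/12) + 1.06·e^(−0.0906·10/12) + 1.37·e^(−0.0906·11/12) = 4.9234
Current forward F = (S − I)·e^(rT) = (111.69 − 4.9234)·e^(0.0906·13/12) = 106.7666 × 1.103128 = 117.7772
Value (long) = (F − K)·e^(−rT) = (117.7772 − 134.11) × 0.906513 = -14.8059
Short position value = −(long value) = ₹14.81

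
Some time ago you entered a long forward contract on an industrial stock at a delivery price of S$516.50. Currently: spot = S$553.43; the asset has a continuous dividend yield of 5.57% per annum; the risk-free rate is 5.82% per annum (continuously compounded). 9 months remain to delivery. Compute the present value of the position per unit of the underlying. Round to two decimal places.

Current fair forward for the remaining 9 months: F = S·e^((r − q)·T), (r − q) = 0.0582 − 0.0557 = 0.0025
F = 553.43 · e^(0.0025 × 9/12) = 553.43 × 1.001877 = 554.4688
Value of long forward = (F − K)·e^(−rT) = (554.4688 − 516.50) · e^(−0.0582·9/12)
= 37.9688 × 0.957289 = 36.35

S$36.35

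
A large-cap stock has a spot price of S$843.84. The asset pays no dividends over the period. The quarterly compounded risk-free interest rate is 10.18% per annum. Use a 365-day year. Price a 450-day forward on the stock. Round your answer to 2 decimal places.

S$955.18

F = S · (1+r/4)^(4T)
= 843.84 × 1.131944
F = S$955.18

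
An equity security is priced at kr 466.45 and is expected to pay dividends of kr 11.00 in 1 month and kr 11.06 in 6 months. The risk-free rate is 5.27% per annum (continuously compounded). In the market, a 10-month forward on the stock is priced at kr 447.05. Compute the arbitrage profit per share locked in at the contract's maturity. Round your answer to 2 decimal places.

PV(dividends) I = 11.00·e^(−0.0527·1/12) + 11.06·e^(−0.0527·6/12) = 21.7242
Fair forward F* = (S − I)·e^(rT) = (466.45 − 21.7242)·e^0.043917 = 444.7258 × 1.044896 = 464.6922
Market kr 447.05 < fair 464.6922: forward underpriced → reverse cash-and-carry (short the stock, invest proceeds at r, pay the dividends, go long the forward).
Profit at T = |F_mkt − F*| = |447.05 − 464.6922| = kr 17.64 per share

kr 17.64 per share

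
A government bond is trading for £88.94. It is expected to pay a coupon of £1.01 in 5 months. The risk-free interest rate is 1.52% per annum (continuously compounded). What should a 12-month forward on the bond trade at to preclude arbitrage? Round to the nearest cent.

PV(coupons) I = 1.01·e^(−0.0152·5/12)
I = 1.0036
F = (S − I)·e^(rT) = (88.94 − 1.0036) · e^(0.0152·12/12)
= 87.9364 · e^0.015200 = 87.9364 × 1.015316 = £89.28

£89.28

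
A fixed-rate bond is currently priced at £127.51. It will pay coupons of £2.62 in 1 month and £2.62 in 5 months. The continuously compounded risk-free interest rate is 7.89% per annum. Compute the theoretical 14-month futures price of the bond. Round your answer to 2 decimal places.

PV(coupons) I = 2.62·e^(−0.0789·1/12) + 2.62·e^(−0.0789·5/12)
I = 2.6028 + 2.5353 = 5.1381
F = (S − I)·e^(rT) = (127.51 − 5.1381) · e^(0.0789·14/12)
= 122.3719 · e^0.092050 = 122.3719 × 1.096420 = £134.17

£134.17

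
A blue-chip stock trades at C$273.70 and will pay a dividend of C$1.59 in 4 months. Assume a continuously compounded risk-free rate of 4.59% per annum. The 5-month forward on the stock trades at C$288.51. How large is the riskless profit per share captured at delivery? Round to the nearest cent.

C$11.12 per share

PV(dividends) I = 1.59·e^(−0.0459·4/12) = 1.5659
Fair forward F* = (S − I)·e^(rT) = (273.70 − 1.5659)·e^0.019125 = 272.1341 × 1.019309 = 277.3887
Market C$288.51 > fair 277.3887: forward overpriced → cash-and-carry (borrow at r, buy the stock and collect the dividends, short the forward).
Profit at T = |F_mkt − F*| = |288.51 − 277.3887| = C$11.12 per share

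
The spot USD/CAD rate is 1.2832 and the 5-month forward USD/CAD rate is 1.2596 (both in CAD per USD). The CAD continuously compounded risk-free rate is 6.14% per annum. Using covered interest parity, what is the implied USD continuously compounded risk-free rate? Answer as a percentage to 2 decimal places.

10.60%

F = S·e^((r_CAD − r_USD)T) ⇒ r_USD = r_CAD − ln(F/S)/T
ln(1.2596/1.2832) = -0.018563; /(5/12) = -0.044551
r_USD = 0.0614 + 0.044551 = 0.105951
r_USD = 10.60%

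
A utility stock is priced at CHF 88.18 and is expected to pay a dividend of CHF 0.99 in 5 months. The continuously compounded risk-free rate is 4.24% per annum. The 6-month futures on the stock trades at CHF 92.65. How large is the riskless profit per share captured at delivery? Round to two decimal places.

CHF 3.57 per share

PV(dividends) I = 0.99·e^(−0.0424·5/12) = 0.9727
Fair futures F* = (S − I)·e^(rT) = (88.18 − 0.9727)·e^0.021200 = 87.2073 × 1.021426 = 89.0758
Market CHF 92.65 > fair 89.0758: forward overpriced → cash-and-carry (borrow at r, buy the stock and collect the dividends, short the forward).
Profit at T = |F_mkt − F*| = |92.65 − 89.0758| = CHF 3.57 per share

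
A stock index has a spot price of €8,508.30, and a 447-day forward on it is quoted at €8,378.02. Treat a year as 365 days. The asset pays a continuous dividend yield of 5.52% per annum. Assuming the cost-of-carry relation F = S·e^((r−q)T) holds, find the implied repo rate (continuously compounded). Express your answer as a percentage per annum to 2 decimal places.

4.26%

From F = S·e^((r−q)T): (r − q) = ln(F/S)/T
ln(8378.02/8508.30) = ln(0.984688) = -0.015430
(r − q) = -0.015430 / (447/365) = -0.012599
r = ln(F/S)/T + q = -0.012599 + 0.0552 = 0.042601
r = 4.26%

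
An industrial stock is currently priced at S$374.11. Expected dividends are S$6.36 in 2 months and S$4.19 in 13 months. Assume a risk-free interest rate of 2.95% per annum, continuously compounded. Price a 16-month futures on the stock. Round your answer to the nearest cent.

PV(dividends) I = 6.36·e^(−0.0295·2/12) + 4.19·e^(−0.0295·13/12)
I = 6.3288 + 4.0582 = 10.3870
F = (S − I)·e^(rT) = (374.11 − 10.3870) · e^(0.0295·16/12)
= 363.7230 · e^0.039333 = 363.7230 × 1.040117 = S$378.31

S$378.31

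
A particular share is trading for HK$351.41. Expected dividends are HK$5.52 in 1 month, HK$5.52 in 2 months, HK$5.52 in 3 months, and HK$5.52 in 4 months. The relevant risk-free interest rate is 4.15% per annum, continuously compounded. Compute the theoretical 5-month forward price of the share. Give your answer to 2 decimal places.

PV(dividends) I = 5.52·e^(−0.0415·1/12) + 5.52·e^(−0.0415·2/12) + 5.52·e^(−0.0415·3/12) + 5.52·e^(−0.0415·4/12)
I = 5.5009 + 5.4820 + 5.4630 + 5.4442 = 21.8901
F = (S − I)·e^(rT) = (351.41 − 21.8901) · e^(0.0415·5/12)
= 329.5199 · e^0.017292 = 329.5199 × 1.017442 = HK$335.27

HK$335.27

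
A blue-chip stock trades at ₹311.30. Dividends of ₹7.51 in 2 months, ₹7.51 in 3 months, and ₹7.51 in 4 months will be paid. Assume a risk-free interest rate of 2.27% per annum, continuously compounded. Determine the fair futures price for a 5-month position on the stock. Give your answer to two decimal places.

PV(dividends) I = 7.51·e^(−0.0227·2/12) + 7.51·e^(−0.0227·3/12) + 7.51·e^(−0.0227·4/12)
I = 7.4816 + 7.4675 + 7.4534 = 22.4025
F = (S − I)·e^(rT) = (311.30 − 22.4025) · e^(0.0227·5/12)
= 288.8975 · e^0.009458 = 288.8975 × 1.009503 = ₹291.64

₹291.64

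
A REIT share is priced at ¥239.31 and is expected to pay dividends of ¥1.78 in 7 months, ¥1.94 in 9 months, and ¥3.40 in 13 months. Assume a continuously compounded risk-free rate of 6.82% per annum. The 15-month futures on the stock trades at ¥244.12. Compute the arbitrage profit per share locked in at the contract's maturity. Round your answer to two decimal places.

¥9.18 per share

PV(dividends) I = 1.78·e^(−0.0682·7/12) + 1.94·e^(−0.0682·9/12) + 3.40·e^(−0.0682·13/12) = 6.7117
Fair futures F* = (S − I)·e^(rT) = (239.31 − 6.7117)·e^0.085250 = 232.5983 × 1.088989 = 253.2970
Market ¥244.12 < fair 253.2970: forward underpriced → reverse cash-and-carry (short the stock, invest proceeds at r, pay the dividends, go long the forward).
Profit at T = |F_mkt − F*| = |244.12 − 253.2970| = ¥9.18 per share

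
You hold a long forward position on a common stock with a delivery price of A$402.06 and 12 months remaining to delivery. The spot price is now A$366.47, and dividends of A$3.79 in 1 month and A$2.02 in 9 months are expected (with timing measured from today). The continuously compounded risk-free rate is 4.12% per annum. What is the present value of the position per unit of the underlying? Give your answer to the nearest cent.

-A$25.10

PV(remaining dividends) I = 3.79·e^(−0.0412·1/12) + 2.02·e^(−0.0412·9/12) = 5.7355
Current forward F = (S − I)·e^(rT) = (366.47 − 5.7355)·e^(0.0412·12/12) = 360.7345 × 1.042060 = 375.9070
Value (long) = (F − K)·e^(−rT) = (375.9070 − 402.06) × 0.959637 = -25.0974
Value = -A$25.10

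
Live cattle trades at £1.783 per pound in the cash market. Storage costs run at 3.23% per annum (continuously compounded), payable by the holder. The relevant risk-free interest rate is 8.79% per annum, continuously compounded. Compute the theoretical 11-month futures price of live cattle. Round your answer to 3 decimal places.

Net carry = r + u − y = 0.0879 + 0.0323 − 0.0000 = 0.1202
F = S·e^((r+u−y)T) = 1.783 · e^(0.1202 × 11/12) = 1.783 · e^0.110183
= 1.783 × 1.116482 = £1.991 per pound

£1.991 per pound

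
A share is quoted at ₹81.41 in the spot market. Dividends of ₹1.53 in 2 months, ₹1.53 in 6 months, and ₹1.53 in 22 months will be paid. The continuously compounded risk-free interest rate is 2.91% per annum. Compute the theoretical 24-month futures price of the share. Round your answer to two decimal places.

₹81.54

PV(dividends) I = 1.53·e^(−0.0291·2/12) + 1.53·e^(−0.0291·6/12) + 1.53·e^(−0.0291·22/12)
I = 1.5226 + 1.5079 + 1.4505 = 4.4810
F = (S − I)·e^(rT) = (81.41 − 4.4810) · e^(0.0291·24/12)
= 76.9290 · e^0.058200 = 76.9290 × 1.059927 = ₹81.54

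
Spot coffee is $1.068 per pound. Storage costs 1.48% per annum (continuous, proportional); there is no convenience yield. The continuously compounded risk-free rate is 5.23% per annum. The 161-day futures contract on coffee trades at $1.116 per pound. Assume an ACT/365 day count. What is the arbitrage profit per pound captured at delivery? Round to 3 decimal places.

$0.016 per pound

Fair futures: F* = S·e^(carry·T), with carry = (r + u) = 0.0523 + 0.0148 = 0.0671
F* = 1.068 · e^(0.0671 × 161/365) = 1.068 · e^0.029598 = 1.068 × 1.030040 = $1.1001
Market $1.116 > fair $1.1001: forward overpriced → cash-and-carry (buy spot, short the forward).
At maturity, profit = |F_mkt − F*| = |1.116 − 1.1001| = $0.016 per pound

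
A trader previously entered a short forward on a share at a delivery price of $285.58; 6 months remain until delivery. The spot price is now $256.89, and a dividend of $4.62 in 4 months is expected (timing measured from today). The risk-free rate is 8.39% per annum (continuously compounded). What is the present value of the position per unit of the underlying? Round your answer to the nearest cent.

$21.45

PV(remaining dividends) I = 4.62·e^(−0.0839·4/12) = 4.4926
Current forward F = (S − I)·e^(rT) = (256.89 − 4.4926)·e^(0.0839·6/12) = 252.3974 × 1.042842 = 263.2106
Value (long) = (F − K)·e^(−rT) = (263.2106 − 285.58) × 0.958918 = -21.4504
Short position value = −(long value) = $21.45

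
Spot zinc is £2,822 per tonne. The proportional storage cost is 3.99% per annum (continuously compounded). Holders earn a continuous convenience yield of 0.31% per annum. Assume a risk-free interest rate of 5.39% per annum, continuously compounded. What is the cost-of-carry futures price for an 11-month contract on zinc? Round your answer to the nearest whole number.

£3,067 per tonne

Net carry = r + u − y = 0.0539 + 0.0399 − 0.0031 = 0.0907
F = S·e^((r+u−y)T) = 2822 · e^(0.0907 × 11/12) = 2822 · e^0.083142
= 2822 × 1.086696 = £3,067 per tonne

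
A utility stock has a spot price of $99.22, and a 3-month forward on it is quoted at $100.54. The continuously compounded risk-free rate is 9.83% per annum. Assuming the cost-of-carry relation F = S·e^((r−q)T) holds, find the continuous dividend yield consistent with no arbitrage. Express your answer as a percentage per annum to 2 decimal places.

4.54%

From F = S·e^((r−q)T): (r − q) = ln(F/S)/T
ln(100.54/99.22) = ln(1.013304) = 0.013216
(r − q) = 0.013216 / (3/12) = 0.052864
q = r − ln(F/S)/T = 0.0983 − 0.052864 = 0.045436
q = 4.54%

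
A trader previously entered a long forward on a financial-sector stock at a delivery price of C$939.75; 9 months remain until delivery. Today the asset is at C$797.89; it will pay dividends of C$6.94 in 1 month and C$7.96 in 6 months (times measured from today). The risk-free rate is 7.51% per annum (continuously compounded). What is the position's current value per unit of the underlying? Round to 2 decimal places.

-C$104.96

PV(remaining dividends) I = 6.94·e^(−0.0751·1/12) + 7.96·e^(−0.0751·6/12) = 14.5633
Current forward F = (S − I)·e^(rT) = (797.89 − 14.5633)·e^(0.0751·9/12) = 783.3267 × 1.057941 = 828.7134
Value (long) = (F − K)·e^(−rT) = (828.7134 − 939.75) × 0.945232 = -104.9553
Value = -C$104.96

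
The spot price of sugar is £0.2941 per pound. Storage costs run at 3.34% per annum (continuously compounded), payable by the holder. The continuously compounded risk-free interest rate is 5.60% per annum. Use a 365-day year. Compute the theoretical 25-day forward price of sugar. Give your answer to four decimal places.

£0.2959 per pound

Net carry = r + u − y = 0.0560 + 0.0334 − 0.0000 = 0.0894
F = S·e^((r+u−y)T) = 0.2941 · e^(0.0894 × 25/365) = 0.2941 · e^0.006123
= 0.2941 × 1.006142 = £0.2959 per pound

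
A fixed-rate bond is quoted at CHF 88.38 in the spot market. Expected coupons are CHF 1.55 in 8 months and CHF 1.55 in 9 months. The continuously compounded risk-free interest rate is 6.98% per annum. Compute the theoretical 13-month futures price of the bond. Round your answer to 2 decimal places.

PV(coupons) I = 1.55·e^(−0.0698·8/12) + 1.55·e^(−0.0698·9/12)
I = 1.4795 + 1.4709 = 2.9504
F = (S − I)·e^(rT) = (88.38 − 2.9504) · e^(0.0698·13/12)
= 85.4296 · e^0.075617 = 85.4296 × 1.078549 = CHF 92.14

CHF 92.14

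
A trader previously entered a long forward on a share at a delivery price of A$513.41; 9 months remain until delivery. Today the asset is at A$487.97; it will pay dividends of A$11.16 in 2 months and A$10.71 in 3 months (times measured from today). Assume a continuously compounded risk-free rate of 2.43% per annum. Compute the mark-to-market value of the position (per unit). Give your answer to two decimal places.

-A$37.93

PV(remaining dividends) I = 11.16·e^(−0.0243·2/12) + 10.71·e^(−0.0243·3/12) = 21.7600
Current forward F = (S − I)·e^(rT) = (487.97 − 21.7600)·e^(0.0243·9/12) = 466.2100 × 1.018392 = 474.7845
Value (long) = (F − K)·e^(−rT) = (474.7845 − 513.41) × 0.981940 = -37.9279
Value = -A$37.93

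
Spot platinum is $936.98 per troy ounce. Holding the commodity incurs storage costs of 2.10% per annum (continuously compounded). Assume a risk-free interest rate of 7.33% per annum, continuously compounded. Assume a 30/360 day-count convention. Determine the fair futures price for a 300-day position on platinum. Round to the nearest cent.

$1,013.58 per troy ounce

Net carry = r + u − y = 0.0733 + 0.0210 − 0.0000 = 0.0943
F = S·e^((r+u−y)T) = 936.98 · e^(0.0943 × 300/360) = 936.98 · e^0.078583
= 936.98 × 1.081753 = $1,013.58 per troy ounce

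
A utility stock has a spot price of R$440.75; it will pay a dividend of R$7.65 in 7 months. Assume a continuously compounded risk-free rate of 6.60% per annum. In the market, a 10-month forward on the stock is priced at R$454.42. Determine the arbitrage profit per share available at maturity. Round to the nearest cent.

PV(dividends) I = 7.65·e^(−0.0660·7/12) = 7.3611
Fair forward F* = (S − I)·e^(rT) = (440.75 − 7.3611)·e^0.055000 = 433.3889 × 1.056541 = 457.8931
Market R$454.42 < fair 457.8931: forward underpriced → reverse cash-and-carry (short the stock, invest proceeds at r, pay the dividends, go long the forward).
Profit at T = |F_mkt − F*| = |454.42 − 457.8931| = R$3.47 per share

R$3.47 per share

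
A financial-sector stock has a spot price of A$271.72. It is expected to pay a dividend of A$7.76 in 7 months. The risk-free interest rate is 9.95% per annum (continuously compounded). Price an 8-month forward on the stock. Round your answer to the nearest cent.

PV(dividends) I = 7.76·e^(−0.0995·7/12)
I = 7.3224
F = (S − I)·e^(rT) = (271.72 − 7.3224) · e^(0.0995·8/12)
= 264.3976 · e^0.066333 = 264.3976 × 1.068582 = A$282.53

A$282.53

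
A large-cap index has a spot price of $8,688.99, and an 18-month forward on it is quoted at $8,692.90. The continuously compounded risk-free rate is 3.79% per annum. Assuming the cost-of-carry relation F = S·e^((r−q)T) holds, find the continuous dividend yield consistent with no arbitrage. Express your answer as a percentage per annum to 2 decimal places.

3.76%

From F = S·e^((r−q)T): (r − q) = ln(F/S)/T
ln(8692.90/8688.99) = ln(1.000450) = 0.000450
(r − q) = 0.000450 / (18/12) = 0.000300
q = r − ln(F/S)/T = 0.0379 − 0.000300 = 0.037600
q = 3.76%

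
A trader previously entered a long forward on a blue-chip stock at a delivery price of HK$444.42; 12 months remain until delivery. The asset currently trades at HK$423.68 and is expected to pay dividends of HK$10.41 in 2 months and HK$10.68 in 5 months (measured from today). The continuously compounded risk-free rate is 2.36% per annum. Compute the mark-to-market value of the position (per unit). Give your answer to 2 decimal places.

-HK$31.32

PV(remaining dividends) I = 10.41·e^(−0.0236·2/12) + 10.68·e^(−0.0236·5/12) = 20.9446
Current forward F = (S − I)·e^(rT) = (423.68 − 20.9446)·e^(0.0236·12/12) = 402.7354 × 1.023881 = 412.3531
Value (long) = (F − K)·e^(−rT) = (412.3531 − 444.42) × 0.976676 = -31.3190
Value = -HK$31.32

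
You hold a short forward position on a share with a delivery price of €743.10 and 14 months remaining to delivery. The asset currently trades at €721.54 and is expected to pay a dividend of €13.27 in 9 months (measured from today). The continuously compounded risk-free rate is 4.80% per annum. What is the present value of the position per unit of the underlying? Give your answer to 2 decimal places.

-€6.11

PV(remaining dividends) I = 13.27·e^(−0.0480·9/12) = 12.8008
Current forward F = (S − I)·e^(rT) = (721.54 − 12.8008)·e^(0.0480·14/12) = 708.7392 × 1.057598 = 749.5612
Value (long) = (F − K)·e^(−rT) = (749.5612 − 743.10) × 0.945539 = 6.1093
Short position value = −(long value) = -€6.11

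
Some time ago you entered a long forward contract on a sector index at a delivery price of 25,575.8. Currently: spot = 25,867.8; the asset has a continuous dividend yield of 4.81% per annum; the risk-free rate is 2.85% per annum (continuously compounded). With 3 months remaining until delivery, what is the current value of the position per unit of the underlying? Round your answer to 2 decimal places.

164.38

Current fair forward for the remaining 3 months: F = S·e^((r − q)·T), (r − q) = 0.0285 − 0.0481 = -0.0196
F = 25867.8 · e^(-0.0196 × 3/12) = 25867.8 × 0.99511199 = 25741.3579
Value of long forward = (F − K)·e^(−rT) = (25741.3579 − 25575.8) · e^(−0.0285·3/12)
= 165.5579 × 0.99290032 = 164.38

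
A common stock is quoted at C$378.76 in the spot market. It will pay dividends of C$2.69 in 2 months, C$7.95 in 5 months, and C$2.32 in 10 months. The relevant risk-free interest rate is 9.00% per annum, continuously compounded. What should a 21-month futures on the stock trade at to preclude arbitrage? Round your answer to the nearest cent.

PV(dividends) I = 2.69·e^(−0.0900·2/12) + 7.95·e^(−0.0900·5/12) + 2.32·e^(−0.0900·10/12)
I = 2.6500 + 7.6574 + 2.1524 = 12.4598
F = (S − I)·e^(rT) = (378.76 − 12.4598) · e^(0.0900·21/12)
= 366.3002 · e^0.157500 = 366.3002 × 1.170581 = C$428.78

C$428.78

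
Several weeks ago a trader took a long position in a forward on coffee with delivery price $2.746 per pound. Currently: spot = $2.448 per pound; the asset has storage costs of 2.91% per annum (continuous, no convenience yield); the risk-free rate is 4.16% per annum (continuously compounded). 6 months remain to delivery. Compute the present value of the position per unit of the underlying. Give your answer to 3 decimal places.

-$0.206 per pound

Current fair forward for the remaining 6 months: F = S·e^((r + u)·T), (r + u) = 0.0416 + 0.0291 = 0.0707
F = 2.448 · e^(0.0707 × 6/12) = 2.448 × 1.035982 = 2.5361
Value of long forward = (F − K)·e^(−rT) = (2.5361 − 2.746) · e^(−0.0416·6/12)
= -0.2099 × 0.979415 = -0.206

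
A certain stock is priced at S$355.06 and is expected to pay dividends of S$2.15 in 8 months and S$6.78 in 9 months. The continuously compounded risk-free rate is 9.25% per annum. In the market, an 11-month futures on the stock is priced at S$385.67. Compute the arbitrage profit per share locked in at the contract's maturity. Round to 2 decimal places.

S$8.28 per share

PV(dividends) I = 2.15·e^(−0.0925·8/12) + 6.78·e^(−0.0925·9/12) = 8.3470
Fair futures F* = (S − I)·e^(rT) = (355.06 − 8.3470)·e^0.084792 = 346.7130 × 1.088491 = 377.3940
Market S$385.67 > fair 377.3940: forward overpriced → cash-and-carry (borrow at r, buy the stock and collect the dividends, short the forward).
Profit at T = |F_mkt − F*| = |385.67 − 377.3940| = S$8.28 per share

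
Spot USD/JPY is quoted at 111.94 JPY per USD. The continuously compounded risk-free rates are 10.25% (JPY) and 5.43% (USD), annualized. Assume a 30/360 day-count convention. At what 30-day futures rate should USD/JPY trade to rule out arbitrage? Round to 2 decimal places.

F = S·e^((r_JPY − r_USD)T) = 111.94 · e^((0.1025 − 0.0543) × 30/360)
= 111.94 · e^0.004017 = 111.94 × 1.004025
F = 112.39 JPY per USD

112.39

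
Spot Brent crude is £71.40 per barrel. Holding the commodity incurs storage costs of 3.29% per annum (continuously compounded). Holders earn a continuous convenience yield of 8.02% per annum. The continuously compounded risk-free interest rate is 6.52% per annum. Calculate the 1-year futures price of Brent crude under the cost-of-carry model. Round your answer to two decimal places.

Net carry = r + u − y = 0.0652 + 0.0329 − 0.0802 = 0.0179
F = S·e^((r+u−y)T) = 71.40 · e^(0.0179 × 1) = 71.40 · e^0.017900
= 71.40 × 1.018061 = £72.69 per barrel

£72.69 per barrel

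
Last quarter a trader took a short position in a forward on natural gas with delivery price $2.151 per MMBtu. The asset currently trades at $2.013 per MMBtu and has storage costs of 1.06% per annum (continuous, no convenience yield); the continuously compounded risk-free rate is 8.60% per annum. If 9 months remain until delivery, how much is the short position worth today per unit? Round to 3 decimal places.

-$0.012 per MMBtu

Current fair forward for the remaining 9 months: F = S·e^((r + u)·T), (r + u) = 0.0860 + 0.0106 = 0.0966
F = 2.013 · e^(0.0966 × 9/12) = 2.013 × 1.075139 = 2.1643
Value of long forward = (F − K)·e^(−rT) = (2.1643 − 2.151) · e^(−0.0860·9/12)
= 0.0133 × 0.937536 = 0.012
Short position value = −(long value) = -$0.012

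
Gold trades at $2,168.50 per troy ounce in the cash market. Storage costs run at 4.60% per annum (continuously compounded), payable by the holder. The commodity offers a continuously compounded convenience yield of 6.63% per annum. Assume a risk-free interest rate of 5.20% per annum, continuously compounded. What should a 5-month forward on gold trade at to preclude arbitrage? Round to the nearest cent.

$2,197.33 per troy ounce

Net carry = r + u − y = 0.0520 + 0.0460 − 0.0663 = 0.0317
F = S·e^((r+u−y)T) = 2168.50 · e^(0.0317 × 5/12) = 2168.50 · e^0.01320833
= 2168.50 × 1.01329595 = $2,197.33 per troy ounce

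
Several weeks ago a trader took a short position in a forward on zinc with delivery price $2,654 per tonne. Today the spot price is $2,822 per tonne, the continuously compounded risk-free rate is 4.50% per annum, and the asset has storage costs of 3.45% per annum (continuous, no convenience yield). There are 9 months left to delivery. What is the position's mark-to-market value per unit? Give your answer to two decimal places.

Current fair forward for the remaining 9 months: F = S·e^((r + u)·T), (r + u) = 0.0450 + 0.0345 = 0.0795
F = 2822 · e^(0.0795 × 9/12) = 2822 × 1.06143843 = 2995.3792
Value of long forward = (F − K)·e^(−rT) = (2995.3792 − 2654) · e^(−0.0450·9/12)
= 341.3792 × 0.96681318 = 330.05
Short position value = −(long value) = -$330.05

-$330.05 per tonne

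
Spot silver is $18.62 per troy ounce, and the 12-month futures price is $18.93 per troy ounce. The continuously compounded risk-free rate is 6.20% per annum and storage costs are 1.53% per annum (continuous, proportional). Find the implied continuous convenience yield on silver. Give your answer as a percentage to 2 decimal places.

F = S·e^((r+u−y)T) ⇒ (r+u−y) = ln(F/S)/T
ln(18.93/18.62) = 0.016512; /T ⇒ 0.016512
y = r + u − ln(F/S)/T = 0.0620 + 0.0153 − 0.016512 = 0.060788
y = 6.08%

6.08%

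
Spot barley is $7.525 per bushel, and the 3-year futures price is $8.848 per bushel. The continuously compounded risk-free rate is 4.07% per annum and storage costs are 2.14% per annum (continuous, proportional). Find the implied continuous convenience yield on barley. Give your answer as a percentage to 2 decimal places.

0.81%

F = S·e^((r+u−y)T) ⇒ (r+u−y) = ln(F/S)/T
ln(8.848/7.525) = 0.161961; /T ⇒ 0.053987
y = r + u − ln(F/S)/T = 0.0407 + 0.0214 − 0.053987 = 0.008113
y = 0.81%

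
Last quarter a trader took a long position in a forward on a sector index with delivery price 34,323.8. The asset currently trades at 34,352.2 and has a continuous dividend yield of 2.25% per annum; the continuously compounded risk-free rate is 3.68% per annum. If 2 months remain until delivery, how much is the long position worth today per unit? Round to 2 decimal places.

109.70

Current fair forward for the remaining 2 months: F = S·e^((r − q)·T), (r − q) = 0.0368 − 0.0225 = 0.0143
F = 34352.2 · e^(0.0143 × 2/12) = 34352.2 × 1.00238618 = 34434.1705
Value of long forward = (F − K)·e^(−rT) = (34434.1705 − 34323.8) · e^(−0.0368·2/12)
= 110.3705 × 0.99388544 = 109.70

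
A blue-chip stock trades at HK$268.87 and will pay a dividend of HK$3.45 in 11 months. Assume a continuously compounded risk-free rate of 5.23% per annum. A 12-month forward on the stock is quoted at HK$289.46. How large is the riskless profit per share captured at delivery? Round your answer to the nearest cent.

PV(dividends) I = 3.45·e^(−0.0523·11/12) = 3.2885
Fair forward F* = (S − I)·e^(rT) = (268.87 − 3.2885)·e^0.052300 = 265.5815 × 1.053692 = 279.8411
Market HK$289.46 > fair 279.8411: forward overpriced → cash-and-carry (borrow at r, buy the stock and collect the dividends, short the forward).
Profit at T = |F_mkt − F*| = |289.46 − 279.8411| = HK$9.62 per share

HK$9.62 per share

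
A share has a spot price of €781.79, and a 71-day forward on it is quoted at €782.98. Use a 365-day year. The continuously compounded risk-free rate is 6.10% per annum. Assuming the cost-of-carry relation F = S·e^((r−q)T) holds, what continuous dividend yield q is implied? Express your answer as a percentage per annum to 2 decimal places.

From F = S·e^((r−q)T): (r − q) = ln(F/S)/T
ln(782.98/781.79) = ln(1.001522) = 0.001521
(r − q) = 0.001521 / (71/365) = 0.007819
q = r − ln(F/S)/T = 0.0610 − 0.007819 = 0.053181
q = 5.32%

5.32%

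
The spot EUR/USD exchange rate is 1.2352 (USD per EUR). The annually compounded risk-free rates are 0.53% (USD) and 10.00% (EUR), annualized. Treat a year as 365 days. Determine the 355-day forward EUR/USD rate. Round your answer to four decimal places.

1.1316

By covered interest parity, F = S · (1+r_USD)^T / (1+r_EUR)^T
= 1.2352 × 1.005154 / 1.097131 = 1.2352 × 0.916166
F = 1.1316 USD per EUR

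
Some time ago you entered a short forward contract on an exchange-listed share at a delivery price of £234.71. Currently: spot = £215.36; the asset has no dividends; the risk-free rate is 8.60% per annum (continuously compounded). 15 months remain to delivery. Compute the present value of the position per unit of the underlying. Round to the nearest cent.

Current fair forward for the remaining 15 months: F = S·e^(r·T), r = 0.0860
F = 215.36 · e^(0.0860 × 15/12) = 215.36 × 1.113491 = 239.8014
Value of long forward = (F − K)·e^(−rT) = (239.8014 − 234.71) · e^(−0.0860·15/12)
= 5.0914 × 0.898077 = 4.57
Short position value = −(long value) = -£4.57

-£4.57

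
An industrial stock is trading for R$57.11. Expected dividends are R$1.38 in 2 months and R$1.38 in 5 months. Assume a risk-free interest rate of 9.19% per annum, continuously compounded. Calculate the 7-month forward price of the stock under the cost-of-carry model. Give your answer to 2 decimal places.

PV(dividends) I = 1.38·e^(−0.0919·2/12) + 1.38·e^(−0.0919·5/12)
I = 1.3590 + 1.3282 = 2.6872
F = (S − I)·e^(rT) = (57.11 − 2.6872) · e^(0.0919·7/12)
= 54.4228 · e^0.053608 = 54.4228 × 1.055071 = R$57.42

R$57.42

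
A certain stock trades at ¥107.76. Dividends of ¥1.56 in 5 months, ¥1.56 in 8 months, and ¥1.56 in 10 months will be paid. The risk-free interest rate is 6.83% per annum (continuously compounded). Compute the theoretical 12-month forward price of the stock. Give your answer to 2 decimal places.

PV(dividends) I = 1.56·e^(−0.0683·5/12) + 1.56·e^(−0.0683·8/12) + 1.56·e^(−0.0683·10/12)
I = 1.5162 + 1.4906 + 1.4737 = 4.4805
F = (S − I)·e^(rT) = (107.76 − 4.4805) · e^(0.0683·12/12)
= 103.2795 · e^0.068300 = 103.2795 × 1.070686 = ¥110.58

¥110.58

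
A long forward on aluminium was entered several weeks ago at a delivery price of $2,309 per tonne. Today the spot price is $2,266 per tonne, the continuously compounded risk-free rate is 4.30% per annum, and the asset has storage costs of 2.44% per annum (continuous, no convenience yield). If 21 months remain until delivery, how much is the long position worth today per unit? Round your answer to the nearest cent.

$223.23 per tonne

Current fair forward for the remaining 21 months: F = S·e^((r + u)·T), (r + u) = 0.0430 + 0.0244 = 0.0674
F = 2266 · e^(0.0674 × 21/12) = 2266 × 1.12518785 = 2549.6757
Value of long forward = (F − K)·e^(−rT) = (2549.6757 − 2309) · e^(−0.0430·21/12)
= 240.6757 × 0.92751158 = 223.23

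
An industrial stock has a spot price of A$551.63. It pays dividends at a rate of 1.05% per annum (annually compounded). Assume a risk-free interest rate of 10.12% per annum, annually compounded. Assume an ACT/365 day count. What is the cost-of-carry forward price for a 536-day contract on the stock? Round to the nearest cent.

F = S · (1+r)^T / (1+q)^T
= 551.63 × 1.152074 / 1.015457 = 551.63 × 1.134537
F = A$625.84

A$625.84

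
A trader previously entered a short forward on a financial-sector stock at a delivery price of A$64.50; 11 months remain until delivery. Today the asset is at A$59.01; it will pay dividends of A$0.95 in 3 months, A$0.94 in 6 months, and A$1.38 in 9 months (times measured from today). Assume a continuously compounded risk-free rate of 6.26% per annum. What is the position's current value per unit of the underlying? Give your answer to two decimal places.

PV(remaining dividends) I = 0.95·e^(−0.0626·3/12) + 0.94·e^(−0.0626·6/12) + 1.38·e^(−0.0626·9/12) = 3.1630
Current forward F = (S − I)·e^(rT) = (59.01 − 3.1630)·e^(0.0626·11/12) = 55.8470 × 1.059062 = 59.1454
Value (long) = (F − K)·e^(−rT) = (59.1454 − 64.50) × 0.944232 = -5.0560
Short position value = −(long value) = A$5.06

A$5.06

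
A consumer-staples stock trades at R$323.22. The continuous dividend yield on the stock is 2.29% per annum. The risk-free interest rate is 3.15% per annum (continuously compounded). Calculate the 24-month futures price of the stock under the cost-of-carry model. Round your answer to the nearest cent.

F = S·e^((r − q)T) = 323.22 · e^((0.0315 − 0.0229) × 24/12)
= 323.22 · e^0.017200 = 323.22 × 1.017349
F = R$328.83

R$328.83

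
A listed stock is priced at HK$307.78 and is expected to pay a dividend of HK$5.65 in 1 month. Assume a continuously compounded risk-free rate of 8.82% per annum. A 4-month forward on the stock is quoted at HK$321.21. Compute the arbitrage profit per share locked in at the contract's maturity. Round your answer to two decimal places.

PV(dividends) I = 5.65·e^(−0.0882·1/12) = 5.6086
Fair forward F* = (S − I)·e^(rT) = (307.78 − 5.6086)·e^0.029400 = 302.1714 × 1.029836 = 311.1870
Market HK$321.21 > fair 311.1870: forward overpriced → cash-and-carry (borrow at r, buy the stock and collect the dividends, short the forward).
Profit at T = |F_mkt − F*| = |321.21 − 311.1870| = HK$10.02 per share

HK$10.02 per share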